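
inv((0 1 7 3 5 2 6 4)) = (0 4 6 2 5 3 7 1)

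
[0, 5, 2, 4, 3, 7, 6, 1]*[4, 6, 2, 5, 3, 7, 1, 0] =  [4, 7, 2, 3, 5, 0, 1, 6]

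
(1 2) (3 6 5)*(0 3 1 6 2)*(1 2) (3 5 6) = (0 5 2 3 1) 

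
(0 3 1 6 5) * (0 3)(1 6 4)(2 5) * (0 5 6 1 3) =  (0 5)(1 4 3)(2 6)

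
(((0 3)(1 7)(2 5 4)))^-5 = (0 3)(1 7)(2 5 4)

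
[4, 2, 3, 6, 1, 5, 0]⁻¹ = [6, 4, 1, 2, 0, 5, 3]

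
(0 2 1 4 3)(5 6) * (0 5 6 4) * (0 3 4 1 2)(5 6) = (1 3 6 5)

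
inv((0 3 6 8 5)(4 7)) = (0 5 8 6 3)(4 7)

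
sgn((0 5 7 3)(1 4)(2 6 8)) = 1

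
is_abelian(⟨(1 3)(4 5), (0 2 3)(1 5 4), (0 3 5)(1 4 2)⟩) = no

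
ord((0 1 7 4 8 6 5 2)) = 8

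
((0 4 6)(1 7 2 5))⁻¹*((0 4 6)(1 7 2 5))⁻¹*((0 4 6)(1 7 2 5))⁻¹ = (1 7 2 5)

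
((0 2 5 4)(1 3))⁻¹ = (0 4 5 2)(1 3)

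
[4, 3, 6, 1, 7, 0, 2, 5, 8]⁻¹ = [5, 3, 6, 1, 0, 7, 2, 4, 8]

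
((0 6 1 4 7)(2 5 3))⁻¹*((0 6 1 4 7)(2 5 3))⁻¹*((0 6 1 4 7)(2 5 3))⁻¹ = (0 1 7 6 4)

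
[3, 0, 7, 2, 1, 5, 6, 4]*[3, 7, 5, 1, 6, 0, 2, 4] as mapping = [0→1, 1→3, 2→4, 3→5, 4→7, 5→0, 6→2, 7→6] 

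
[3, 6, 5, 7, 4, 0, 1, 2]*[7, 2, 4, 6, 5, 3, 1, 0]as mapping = [0→6, 1→1, 2→3, 3→0, 4→5, 5→7, 6→2, 7→4]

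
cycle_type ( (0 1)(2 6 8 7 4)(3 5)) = 2^2.5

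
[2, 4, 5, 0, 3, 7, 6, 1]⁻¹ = [3, 7, 0, 4, 1, 2, 6, 5]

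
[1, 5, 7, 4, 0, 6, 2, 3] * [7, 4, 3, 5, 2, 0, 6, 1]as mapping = [0→4, 1→0, 2→1, 3→2, 4→7, 5→6, 6→3, 7→5]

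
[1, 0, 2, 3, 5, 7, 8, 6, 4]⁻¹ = [1, 0, 2, 3, 8, 4, 7, 5, 6]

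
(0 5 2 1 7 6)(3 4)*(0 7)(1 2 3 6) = (0 5 3 4 6 7 1)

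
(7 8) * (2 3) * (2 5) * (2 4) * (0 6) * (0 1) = (0 6 1)(2 3 5 4)(7 8)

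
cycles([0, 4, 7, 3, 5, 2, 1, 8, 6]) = (1 4 5 2 7 8 6)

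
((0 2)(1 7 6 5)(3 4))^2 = (1 6)(5 7)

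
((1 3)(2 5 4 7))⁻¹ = (1 3)(2 7 4 5)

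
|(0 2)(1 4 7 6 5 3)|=6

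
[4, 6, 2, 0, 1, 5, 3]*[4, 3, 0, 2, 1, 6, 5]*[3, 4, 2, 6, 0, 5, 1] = [4, 5, 3, 0, 6, 1, 2]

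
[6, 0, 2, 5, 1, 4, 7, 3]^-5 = [7, 6, 2, 4, 0, 1, 3, 5]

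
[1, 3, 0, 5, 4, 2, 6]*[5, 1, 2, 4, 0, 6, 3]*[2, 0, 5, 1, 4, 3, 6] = [0, 4, 3, 6, 2, 5, 1]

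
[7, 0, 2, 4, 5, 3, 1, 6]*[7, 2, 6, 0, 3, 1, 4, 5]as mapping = [0→5, 1→7, 2→6, 3→3, 4→1, 5→0, 6→2, 7→4]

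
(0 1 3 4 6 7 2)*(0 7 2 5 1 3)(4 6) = (0 3 6 2 7 5 1)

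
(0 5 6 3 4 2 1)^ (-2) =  (0 2 3 5 1 4 6)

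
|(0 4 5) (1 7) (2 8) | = 6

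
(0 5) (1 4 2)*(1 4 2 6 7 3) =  (0 5) (1 2 4 6 7 3) 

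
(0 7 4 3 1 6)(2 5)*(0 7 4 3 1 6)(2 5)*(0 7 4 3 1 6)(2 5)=(0 3)(1 7)(2 5)(4 6)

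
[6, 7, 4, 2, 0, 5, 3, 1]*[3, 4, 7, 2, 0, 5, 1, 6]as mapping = [0→1, 1→6, 2→0, 3→7, 4→3, 5→5, 6→2, 7→4]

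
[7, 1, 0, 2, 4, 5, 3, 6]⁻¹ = [2, 1, 3, 6, 4, 5, 7, 0]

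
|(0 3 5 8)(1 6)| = 4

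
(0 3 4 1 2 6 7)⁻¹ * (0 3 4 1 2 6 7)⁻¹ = (0 6 1 3 7 2 4)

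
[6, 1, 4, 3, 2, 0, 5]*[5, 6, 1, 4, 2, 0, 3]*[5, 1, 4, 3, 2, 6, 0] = [3, 0, 4, 2, 1, 6, 5]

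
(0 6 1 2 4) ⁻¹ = (0 4 2 1 6) 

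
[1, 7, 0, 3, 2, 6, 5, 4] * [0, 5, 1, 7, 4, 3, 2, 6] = [5, 6, 0, 7, 1, 2, 3, 4]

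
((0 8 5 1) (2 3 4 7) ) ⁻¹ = (0 1 5 8) (2 7 4 3) 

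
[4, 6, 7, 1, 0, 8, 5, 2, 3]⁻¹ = [4, 3, 7, 8, 0, 6, 1, 2, 5]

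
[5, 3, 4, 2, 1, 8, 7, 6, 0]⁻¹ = [8, 4, 3, 1, 2, 0, 7, 6, 5]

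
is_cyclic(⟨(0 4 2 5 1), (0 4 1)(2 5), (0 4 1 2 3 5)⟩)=no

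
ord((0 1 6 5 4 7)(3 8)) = 6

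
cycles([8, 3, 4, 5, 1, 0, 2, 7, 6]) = (0 8 6 2 4 1 3 5)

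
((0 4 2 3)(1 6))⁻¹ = (0 3 2 4)(1 6)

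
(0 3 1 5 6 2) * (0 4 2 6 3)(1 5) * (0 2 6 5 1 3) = (0 2 4 6 5)(1 3)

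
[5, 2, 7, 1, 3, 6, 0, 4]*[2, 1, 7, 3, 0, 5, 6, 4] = [5, 7, 4, 1, 3, 6, 2, 0]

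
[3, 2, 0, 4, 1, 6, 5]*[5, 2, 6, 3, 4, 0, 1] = [3, 6, 5, 4, 2, 1, 0]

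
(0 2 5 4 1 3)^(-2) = (0 1 5)(2 3 4)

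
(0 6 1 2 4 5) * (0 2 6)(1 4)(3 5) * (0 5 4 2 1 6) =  (0 5 1)(2 6)(3 4)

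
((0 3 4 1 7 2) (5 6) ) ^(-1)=(0 2 7 1 4 3) (5 6) 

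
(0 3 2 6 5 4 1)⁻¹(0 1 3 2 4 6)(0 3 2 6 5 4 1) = (0 2 6 1 5 3)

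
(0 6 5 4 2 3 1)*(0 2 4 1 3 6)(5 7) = (1 2 6 7 5)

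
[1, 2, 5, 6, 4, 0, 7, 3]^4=[0, 1, 2, 6, 4, 5, 7, 3]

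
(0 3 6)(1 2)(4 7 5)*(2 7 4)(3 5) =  (0 5 2 1 7 3 6)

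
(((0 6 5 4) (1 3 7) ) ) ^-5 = (0 4 5 6) (1 3 7) 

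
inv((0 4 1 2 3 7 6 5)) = (0 5 6 7 3 2 1 4)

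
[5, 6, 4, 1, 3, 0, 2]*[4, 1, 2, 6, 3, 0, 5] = [0, 5, 3, 1, 6, 4, 2]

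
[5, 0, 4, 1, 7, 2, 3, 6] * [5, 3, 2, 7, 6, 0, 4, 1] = [0, 5, 6, 3, 1, 2, 7, 4]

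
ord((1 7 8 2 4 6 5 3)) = 8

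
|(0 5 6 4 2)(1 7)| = 10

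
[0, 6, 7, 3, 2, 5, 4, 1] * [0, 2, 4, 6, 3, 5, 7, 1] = [0, 7, 1, 6, 4, 5, 3, 2]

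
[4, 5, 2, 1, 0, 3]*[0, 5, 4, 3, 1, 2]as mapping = [0→1, 1→2, 2→4, 3→5, 4→0, 5→3]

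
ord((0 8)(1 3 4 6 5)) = 10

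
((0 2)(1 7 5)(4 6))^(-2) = (1 7 5)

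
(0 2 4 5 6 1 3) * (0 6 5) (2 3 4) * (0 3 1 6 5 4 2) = (0 1 2) (3 5 4) 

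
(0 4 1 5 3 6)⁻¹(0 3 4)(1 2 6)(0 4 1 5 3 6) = (0 5 2)(1 4 6)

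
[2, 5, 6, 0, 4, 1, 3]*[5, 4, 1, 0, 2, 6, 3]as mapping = [0→1, 1→6, 2→3, 3→5, 4→2, 5→4, 6→0]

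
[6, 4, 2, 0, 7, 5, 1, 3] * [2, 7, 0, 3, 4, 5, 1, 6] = [1, 4, 0, 2, 6, 5, 7, 3]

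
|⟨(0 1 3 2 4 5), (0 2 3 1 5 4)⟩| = 720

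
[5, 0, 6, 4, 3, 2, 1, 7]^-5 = [0, 1, 2, 4, 3, 5, 6, 7]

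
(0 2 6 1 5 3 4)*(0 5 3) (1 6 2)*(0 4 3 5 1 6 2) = (0 6 2) (1 5 4) 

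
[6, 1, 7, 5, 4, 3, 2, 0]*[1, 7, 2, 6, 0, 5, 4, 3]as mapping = [0→4, 1→7, 2→3, 3→5, 4→0, 5→6, 6→2, 7→1]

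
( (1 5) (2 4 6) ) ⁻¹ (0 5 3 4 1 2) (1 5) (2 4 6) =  (0 1 3 6 5 4) 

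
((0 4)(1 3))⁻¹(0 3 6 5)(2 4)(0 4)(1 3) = (0 2)(1 6 5 4)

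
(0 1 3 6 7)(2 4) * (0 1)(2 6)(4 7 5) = (1 3 2 7)(4 6 5)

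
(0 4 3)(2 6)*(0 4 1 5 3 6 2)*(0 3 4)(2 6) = (0 1 5 4 2 6 3)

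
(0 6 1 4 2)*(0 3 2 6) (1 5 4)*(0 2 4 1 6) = (0 2 3 4) (1 6 5) 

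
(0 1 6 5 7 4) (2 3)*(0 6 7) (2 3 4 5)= (0 1 7 5) (2 4 6) 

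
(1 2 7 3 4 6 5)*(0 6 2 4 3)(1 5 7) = (0 6 7)(1 4 2)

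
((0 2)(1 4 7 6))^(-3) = (0 2)(1 4 7 6)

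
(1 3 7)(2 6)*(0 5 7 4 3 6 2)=(0 5 7 1 6)(3 4)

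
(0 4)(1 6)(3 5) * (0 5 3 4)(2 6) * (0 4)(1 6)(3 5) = (0 4 3 5)(1 2)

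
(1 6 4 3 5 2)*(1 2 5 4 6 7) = (1 7)(3 4)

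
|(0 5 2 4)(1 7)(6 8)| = 4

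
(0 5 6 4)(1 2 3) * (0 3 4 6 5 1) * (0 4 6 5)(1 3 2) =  (0 3 4 2 6 5)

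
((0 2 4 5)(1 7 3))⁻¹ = (0 5 4 2)(1 3 7)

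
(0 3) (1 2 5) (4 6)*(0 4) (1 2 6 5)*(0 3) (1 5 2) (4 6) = (1 4 2 5) (3 6) 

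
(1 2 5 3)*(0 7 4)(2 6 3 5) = (0 7 4)(1 6 3)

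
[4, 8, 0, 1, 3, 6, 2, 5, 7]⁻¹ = [2, 3, 6, 4, 0, 7, 5, 8, 1]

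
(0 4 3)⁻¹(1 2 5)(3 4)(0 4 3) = (0 3)(1 2 5)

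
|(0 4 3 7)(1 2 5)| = 12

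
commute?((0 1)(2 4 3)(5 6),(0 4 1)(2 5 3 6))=no:(0 1)(2 4 3)(5 6) * (0 4 1)(2 5 3 6)=(1 4 6 3 5 2),(0 4 1)(2 5 3 6) * (0 1)(2 4 3)(5 6)=(0 3 5 2 6 4)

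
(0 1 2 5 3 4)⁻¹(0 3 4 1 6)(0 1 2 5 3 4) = (0 2 6 1 4)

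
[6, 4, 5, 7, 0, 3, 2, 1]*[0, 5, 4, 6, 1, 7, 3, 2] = [3, 1, 7, 2, 0, 6, 4, 5]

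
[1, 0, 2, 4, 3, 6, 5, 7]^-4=[0, 1, 2, 3, 4, 5, 6, 7]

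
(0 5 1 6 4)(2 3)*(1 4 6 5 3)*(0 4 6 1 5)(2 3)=(0 2 5 6 1)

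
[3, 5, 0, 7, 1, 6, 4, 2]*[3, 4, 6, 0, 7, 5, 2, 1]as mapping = [0→0, 1→5, 2→3, 3→1, 4→4, 5→2, 6→7, 7→6]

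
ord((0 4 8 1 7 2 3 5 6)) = 9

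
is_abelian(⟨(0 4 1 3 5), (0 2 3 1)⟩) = no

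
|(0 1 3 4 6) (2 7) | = 10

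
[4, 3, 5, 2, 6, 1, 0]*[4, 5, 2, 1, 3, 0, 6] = [3, 1, 0, 2, 6, 5, 4]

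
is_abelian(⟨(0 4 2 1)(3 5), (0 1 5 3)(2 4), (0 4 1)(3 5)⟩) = no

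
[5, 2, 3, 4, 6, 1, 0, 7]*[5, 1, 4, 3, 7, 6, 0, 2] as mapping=[0→6, 1→4, 2→3, 3→7, 4→0, 5→1, 6→5, 7→2] 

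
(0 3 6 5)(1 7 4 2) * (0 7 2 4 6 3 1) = (0 1 2)(5 7 6)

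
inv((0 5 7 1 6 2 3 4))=(0 4 3 2 6 1 7 5)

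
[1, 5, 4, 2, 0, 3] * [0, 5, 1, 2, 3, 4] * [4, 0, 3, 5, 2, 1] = [1, 2, 5, 0, 4, 3]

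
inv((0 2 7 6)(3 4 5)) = (0 6 7 2)(3 5 4)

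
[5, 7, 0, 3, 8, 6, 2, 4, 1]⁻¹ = [2, 8, 6, 3, 7, 0, 5, 1, 4]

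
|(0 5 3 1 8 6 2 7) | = 8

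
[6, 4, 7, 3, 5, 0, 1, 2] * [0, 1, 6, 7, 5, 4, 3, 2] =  [3, 5, 2, 7, 4, 0, 1, 6]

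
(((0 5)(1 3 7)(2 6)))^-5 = (0 5)(1 3 7)(2 6)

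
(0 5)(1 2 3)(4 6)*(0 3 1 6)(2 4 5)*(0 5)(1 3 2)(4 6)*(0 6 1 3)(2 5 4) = (0 3 2)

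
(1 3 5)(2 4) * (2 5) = (1 3 2 4 5)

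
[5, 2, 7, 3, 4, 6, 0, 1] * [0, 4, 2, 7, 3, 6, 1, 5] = [6, 2, 5, 7, 3, 1, 0, 4]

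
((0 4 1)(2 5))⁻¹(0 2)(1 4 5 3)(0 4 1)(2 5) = (0 1 2 3)(4 5)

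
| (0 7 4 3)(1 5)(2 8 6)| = 12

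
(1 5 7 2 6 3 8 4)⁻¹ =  (1 4 8 3 6 2 7 5)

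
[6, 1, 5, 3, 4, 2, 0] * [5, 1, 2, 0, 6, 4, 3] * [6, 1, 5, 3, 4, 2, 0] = [3, 1, 4, 6, 0, 5, 2]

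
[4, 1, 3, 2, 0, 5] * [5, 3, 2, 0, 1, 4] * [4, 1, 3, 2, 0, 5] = [1, 2, 4, 3, 5, 0]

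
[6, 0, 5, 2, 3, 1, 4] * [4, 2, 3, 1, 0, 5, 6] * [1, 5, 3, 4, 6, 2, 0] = [0, 6, 2, 4, 5, 3, 1]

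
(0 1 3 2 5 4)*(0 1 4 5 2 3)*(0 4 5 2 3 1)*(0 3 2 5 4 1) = (0 4 3)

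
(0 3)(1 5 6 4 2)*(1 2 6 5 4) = (0 3)(1 4 6)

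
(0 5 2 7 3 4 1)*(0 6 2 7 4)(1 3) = (0 5 7 1 6 2 4 3)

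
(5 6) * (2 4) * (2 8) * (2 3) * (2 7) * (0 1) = (0 1)(2 4 8 3 7)(5 6)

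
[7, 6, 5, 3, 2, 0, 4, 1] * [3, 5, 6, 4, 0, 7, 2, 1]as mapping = [0→1, 1→2, 2→7, 3→4, 4→6, 5→3, 6→0, 7→5]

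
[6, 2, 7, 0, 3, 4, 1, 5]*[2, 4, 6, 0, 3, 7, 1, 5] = [1, 6, 5, 2, 0, 3, 4, 7]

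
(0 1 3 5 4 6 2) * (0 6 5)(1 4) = (0 4 5 1 3)(2 6)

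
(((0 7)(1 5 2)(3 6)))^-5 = (0 7)(1 5 2)(3 6)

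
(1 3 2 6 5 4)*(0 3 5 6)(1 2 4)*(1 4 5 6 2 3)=(0 1 6 2)(3 5 4)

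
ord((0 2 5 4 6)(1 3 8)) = 15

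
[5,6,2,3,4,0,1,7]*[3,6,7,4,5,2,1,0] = [2,1,7,4,5,3,6,0]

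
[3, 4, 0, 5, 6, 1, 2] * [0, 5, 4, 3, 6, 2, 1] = [3, 6, 0, 2, 1, 5, 4]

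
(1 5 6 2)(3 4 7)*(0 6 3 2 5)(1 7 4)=(0 6 5 3 1)(2 7)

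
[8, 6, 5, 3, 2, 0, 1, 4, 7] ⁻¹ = [5, 6, 4, 3, 7, 2, 1, 8, 0] 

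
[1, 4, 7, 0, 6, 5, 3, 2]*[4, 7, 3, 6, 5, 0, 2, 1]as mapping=[0→7, 1→5, 2→1, 3→4, 4→2, 5→0, 6→6, 7→3]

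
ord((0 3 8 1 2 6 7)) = 7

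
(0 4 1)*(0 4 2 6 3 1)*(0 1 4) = (0 2 6 3 4 1)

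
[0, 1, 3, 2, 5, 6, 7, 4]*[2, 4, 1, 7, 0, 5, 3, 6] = [2, 4, 7, 1, 5, 3, 6, 0]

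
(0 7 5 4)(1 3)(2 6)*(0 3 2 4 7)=(1 2 6 4 3)(5 7)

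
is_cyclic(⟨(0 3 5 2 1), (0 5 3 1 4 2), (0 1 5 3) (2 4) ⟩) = no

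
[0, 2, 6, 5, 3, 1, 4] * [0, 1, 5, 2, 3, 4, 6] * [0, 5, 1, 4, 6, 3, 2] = [0, 3, 2, 6, 1, 5, 4]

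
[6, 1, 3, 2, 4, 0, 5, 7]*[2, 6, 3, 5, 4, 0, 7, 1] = [7, 6, 5, 3, 4, 2, 0, 1]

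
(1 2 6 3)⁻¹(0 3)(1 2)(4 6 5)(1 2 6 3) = (0 1)(2 6)(3 5 4)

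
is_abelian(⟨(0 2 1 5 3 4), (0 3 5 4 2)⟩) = no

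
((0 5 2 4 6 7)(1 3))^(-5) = (0 5 2 4 6 7)(1 3)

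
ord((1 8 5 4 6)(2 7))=10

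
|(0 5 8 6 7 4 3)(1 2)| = 14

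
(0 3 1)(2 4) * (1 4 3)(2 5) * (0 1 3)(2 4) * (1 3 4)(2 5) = (0 4 2)(1 3 5)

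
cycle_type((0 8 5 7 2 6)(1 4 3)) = 3.6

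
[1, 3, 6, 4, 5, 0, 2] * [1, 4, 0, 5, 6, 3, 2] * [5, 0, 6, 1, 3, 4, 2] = [3, 4, 6, 2, 1, 0, 5]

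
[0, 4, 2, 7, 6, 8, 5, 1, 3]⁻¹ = [0, 7, 2, 8, 1, 6, 4, 3, 5]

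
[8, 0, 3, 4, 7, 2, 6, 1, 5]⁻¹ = [1, 7, 5, 2, 3, 8, 6, 4, 0]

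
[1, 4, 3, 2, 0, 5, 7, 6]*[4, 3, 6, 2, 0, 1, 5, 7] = [3, 0, 2, 6, 4, 1, 7, 5]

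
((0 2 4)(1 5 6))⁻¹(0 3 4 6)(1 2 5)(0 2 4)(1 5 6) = (0 1 2 3)(4 6 5)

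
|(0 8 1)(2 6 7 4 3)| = 15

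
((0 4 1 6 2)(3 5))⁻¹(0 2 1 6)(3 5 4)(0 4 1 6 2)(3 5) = (0 6 2 4)(1 5 3)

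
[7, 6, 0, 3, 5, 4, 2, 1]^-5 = [0, 1, 2, 3, 5, 4, 6, 7]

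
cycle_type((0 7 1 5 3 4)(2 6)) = 2.6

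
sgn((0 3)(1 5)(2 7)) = -1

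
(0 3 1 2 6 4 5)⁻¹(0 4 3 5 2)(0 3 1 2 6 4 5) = (0 6 3 5 1)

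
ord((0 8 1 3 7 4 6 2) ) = 8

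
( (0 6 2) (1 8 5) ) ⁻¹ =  (0 2 6) (1 5 8) 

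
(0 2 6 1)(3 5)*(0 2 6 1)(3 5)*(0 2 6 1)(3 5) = (0 1 6 2)(3 5)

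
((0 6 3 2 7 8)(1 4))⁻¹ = (0 8 7 2 3 6)(1 4)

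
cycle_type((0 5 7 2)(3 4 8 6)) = 4^2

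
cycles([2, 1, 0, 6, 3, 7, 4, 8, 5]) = (0 2)(3 6 4)(5 7 8)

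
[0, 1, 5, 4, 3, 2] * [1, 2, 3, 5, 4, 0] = [1, 2, 0, 4, 5, 3]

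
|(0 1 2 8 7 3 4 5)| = 8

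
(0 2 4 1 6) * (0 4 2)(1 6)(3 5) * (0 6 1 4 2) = (0 6 2)(1 4)(3 5)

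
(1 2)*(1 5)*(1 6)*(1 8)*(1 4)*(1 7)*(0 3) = (0 3) (1 2 5 6 8 4 7) 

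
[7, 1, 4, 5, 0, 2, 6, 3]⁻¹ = [4, 1, 5, 7, 2, 3, 6, 0]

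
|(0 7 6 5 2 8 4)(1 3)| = 14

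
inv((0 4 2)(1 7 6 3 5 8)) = (0 2 4)(1 8 5 3 6 7)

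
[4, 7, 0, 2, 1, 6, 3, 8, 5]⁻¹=[2, 4, 3, 6, 0, 8, 5, 1, 7]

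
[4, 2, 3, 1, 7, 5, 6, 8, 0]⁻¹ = [8, 3, 1, 2, 0, 5, 6, 4, 7]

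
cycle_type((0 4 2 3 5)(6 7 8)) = 3.5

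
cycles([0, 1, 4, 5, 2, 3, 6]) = (2 4)(3 5)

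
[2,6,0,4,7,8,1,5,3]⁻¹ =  [2,6,0,8,3,7,1,4,5]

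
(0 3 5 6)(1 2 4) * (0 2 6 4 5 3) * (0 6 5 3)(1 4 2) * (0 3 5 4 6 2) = (0 2 5)(1 4 6)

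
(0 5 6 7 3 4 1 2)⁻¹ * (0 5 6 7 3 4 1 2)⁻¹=(0 1 3 6)(2 4 7 5)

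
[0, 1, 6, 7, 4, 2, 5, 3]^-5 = [0, 1, 6, 7, 4, 2, 5, 3]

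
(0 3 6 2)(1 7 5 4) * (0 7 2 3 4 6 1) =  (0 4)(1 2 7 5 6 3)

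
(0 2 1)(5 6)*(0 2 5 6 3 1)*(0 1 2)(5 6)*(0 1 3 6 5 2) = (0 5 6 2 3)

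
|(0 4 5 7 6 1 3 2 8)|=9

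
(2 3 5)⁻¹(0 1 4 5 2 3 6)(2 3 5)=(0 1 4 2 3 5 6)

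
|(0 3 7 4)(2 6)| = 4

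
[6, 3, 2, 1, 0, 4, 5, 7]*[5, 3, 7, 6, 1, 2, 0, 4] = [0, 6, 7, 3, 5, 1, 2, 4]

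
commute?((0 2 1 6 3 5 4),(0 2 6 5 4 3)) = no:(0 2 1 6 3 5 4)*(0 2 6 5 4 3) = (0 6)(1 5 3 4 2),(0 2 6 5 4 3)*(0 2 1 6 3 5 4) = (0 1 6 4 5)(2 3)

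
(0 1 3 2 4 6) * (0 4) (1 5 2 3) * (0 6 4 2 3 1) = (0 5 3 1) (2 6) 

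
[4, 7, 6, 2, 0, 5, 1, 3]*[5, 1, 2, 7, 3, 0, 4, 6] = [3, 6, 4, 2, 5, 0, 1, 7]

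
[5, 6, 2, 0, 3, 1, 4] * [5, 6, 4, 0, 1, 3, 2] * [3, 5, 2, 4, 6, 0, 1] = [4, 2, 6, 0, 3, 1, 5]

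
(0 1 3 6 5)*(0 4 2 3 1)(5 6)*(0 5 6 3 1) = (0 5 4 2 1)(3 6)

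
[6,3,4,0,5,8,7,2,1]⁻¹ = [3,8,7,1,2,4,0,6,5]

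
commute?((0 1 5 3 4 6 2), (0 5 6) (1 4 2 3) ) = no:(0 1 5 3 4 6 2)*(0 5 6) (1 4 2 3) = (0 4) (1 6 3 2 5), (0 5 6) (1 4 2 3)*(0 1 5 3 4 6 2) = (0 3 5 2 4) (1 6) 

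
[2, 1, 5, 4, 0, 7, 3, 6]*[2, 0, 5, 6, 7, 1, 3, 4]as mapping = [0→5, 1→0, 2→1, 3→7, 4→2, 5→4, 6→6, 7→3]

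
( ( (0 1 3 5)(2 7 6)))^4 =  (2 7 6)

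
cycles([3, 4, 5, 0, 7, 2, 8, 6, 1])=(0 3)(1 4 7 6 8)(2 5)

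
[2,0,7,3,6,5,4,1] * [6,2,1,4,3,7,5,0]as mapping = [0→1,1→6,2→0,3→4,4→5,5→7,6→3,7→2]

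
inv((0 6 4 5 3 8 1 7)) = (0 7 1 8 3 5 4 6)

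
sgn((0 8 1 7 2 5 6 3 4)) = 1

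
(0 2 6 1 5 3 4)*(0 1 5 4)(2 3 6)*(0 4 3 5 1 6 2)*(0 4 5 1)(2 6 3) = (0 1 2 4 3 5 6)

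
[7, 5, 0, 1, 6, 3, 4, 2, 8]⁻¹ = [2, 3, 7, 5, 6, 1, 4, 0, 8]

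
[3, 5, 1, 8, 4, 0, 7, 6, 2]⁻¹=[5, 2, 8, 0, 4, 1, 7, 6, 3]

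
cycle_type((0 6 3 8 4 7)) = 6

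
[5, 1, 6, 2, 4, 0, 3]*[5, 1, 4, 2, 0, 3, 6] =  [3, 1, 6, 4, 0, 5, 2]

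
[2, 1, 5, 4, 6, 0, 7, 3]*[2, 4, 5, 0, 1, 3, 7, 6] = [5, 4, 3, 1, 7, 2, 6, 0]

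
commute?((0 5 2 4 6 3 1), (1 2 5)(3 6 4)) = no:(0 5 2 4 6 3 1) * (1 2 5)(3 6 4) = (0 1)(2 3), (1 2 5)(3 6 4) * (0 5 2 4 6 3 1) = (0 5)(1 4)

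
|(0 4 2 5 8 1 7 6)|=8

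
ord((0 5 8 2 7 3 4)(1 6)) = 14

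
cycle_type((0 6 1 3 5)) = 5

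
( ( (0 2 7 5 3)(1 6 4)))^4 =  (0 3 5 7 2)(1 6 4)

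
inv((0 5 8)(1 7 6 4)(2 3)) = (0 8 5)(1 4 6 7)(2 3)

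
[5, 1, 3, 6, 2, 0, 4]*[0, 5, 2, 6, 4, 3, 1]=[3, 5, 6, 1, 2, 0, 4]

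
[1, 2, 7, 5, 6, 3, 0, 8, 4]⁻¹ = [6, 0, 1, 5, 8, 3, 4, 2, 7]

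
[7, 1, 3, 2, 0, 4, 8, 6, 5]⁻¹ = [4, 1, 3, 2, 5, 8, 7, 0, 6]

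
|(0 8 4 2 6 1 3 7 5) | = 9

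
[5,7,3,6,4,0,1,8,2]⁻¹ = [5,6,8,2,4,0,3,1,7]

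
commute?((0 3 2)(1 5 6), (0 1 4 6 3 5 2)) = no:(0 3 2)(1 5 6) * (0 1 4 6 3 5 2) = (0 5 3)(1 2)(4 6), (0 1 4 6 3 5 2) * (0 3 2)(1 5 6) = (0 5)(1 4)(2 3 6)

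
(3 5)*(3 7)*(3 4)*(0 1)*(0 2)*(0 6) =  (0 1 2 6)(3 5 7 4)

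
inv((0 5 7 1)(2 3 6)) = (0 1 7 5)(2 6 3)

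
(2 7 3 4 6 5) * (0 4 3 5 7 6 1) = (0 4 1)(2 6 7 5)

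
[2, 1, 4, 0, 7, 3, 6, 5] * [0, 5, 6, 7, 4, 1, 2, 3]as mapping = [0→6, 1→5, 2→4, 3→0, 4→3, 5→7, 6→2, 7→1]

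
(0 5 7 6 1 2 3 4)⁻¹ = (0 4 3 2 1 6 7 5)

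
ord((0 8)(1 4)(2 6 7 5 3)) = 10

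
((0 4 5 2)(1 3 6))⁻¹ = (0 2 5 4)(1 6 3)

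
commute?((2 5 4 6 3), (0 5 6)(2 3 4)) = no:(2 5 4 6 3)*(0 5 6)(2 3 4) = (0 5 2 6 4), (0 5 6)(2 3 4)*(2 5 4 6 3) = (0 4 5 3 6)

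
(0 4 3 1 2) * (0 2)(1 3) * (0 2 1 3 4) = (1 2)(3 4)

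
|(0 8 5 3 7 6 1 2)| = 8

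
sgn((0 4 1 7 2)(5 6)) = -1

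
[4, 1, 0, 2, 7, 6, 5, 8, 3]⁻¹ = [2, 1, 3, 8, 0, 6, 5, 4, 7]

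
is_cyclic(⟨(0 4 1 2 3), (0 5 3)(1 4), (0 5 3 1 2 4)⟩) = no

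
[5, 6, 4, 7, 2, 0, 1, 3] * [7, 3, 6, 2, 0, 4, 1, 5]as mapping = [0→4, 1→1, 2→0, 3→5, 4→6, 5→7, 6→3, 7→2]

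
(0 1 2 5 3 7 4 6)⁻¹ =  (0 6 4 7 3 5 2 1)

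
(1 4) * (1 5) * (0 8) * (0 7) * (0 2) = (0 8 7 2)(1 4 5)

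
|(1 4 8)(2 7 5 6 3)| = 15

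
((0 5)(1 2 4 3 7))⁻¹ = (0 5)(1 7 3 4 2)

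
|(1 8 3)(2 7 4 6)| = 12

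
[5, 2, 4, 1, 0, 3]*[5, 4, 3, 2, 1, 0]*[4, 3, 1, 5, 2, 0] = [4, 5, 3, 2, 0, 1] 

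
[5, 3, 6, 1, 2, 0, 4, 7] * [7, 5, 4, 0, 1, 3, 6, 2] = [3, 0, 6, 5, 4, 7, 1, 2]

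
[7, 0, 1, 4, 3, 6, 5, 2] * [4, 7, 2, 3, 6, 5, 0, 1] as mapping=[0→1, 1→4, 2→7, 3→6, 4→3, 5→0, 6→5, 7→2] 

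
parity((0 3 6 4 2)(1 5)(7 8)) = even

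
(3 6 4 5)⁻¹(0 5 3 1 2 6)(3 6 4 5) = (0 3 6 1 2 4)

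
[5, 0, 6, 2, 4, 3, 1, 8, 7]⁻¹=[1, 6, 3, 5, 4, 0, 2, 8, 7]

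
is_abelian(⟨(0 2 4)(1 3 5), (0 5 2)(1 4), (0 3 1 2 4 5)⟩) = no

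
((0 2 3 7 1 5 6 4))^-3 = (0 5 3 4 1 2 6 7)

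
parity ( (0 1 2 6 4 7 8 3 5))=even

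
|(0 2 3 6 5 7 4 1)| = 8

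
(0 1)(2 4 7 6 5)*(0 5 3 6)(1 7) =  (0 7)(1 5 2 4)(3 6)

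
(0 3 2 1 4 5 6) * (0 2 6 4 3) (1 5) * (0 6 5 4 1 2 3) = (0 6 3 5 1) (2 4) 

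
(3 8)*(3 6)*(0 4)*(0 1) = (0 4 1) (3 8 6) 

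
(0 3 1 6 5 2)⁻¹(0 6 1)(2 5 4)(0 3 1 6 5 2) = (0 2 4)(3 5 6)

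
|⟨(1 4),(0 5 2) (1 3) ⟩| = 18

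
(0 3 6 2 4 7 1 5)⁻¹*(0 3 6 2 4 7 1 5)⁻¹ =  (0 1 4 6)(2 3 5 7)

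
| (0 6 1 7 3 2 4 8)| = 8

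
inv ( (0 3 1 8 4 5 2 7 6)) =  (0 6 7 2 5 4 8 1 3)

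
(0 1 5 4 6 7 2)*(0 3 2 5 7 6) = (0 1 7 5 4)(2 3)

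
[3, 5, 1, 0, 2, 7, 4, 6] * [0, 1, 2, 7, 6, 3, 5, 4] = [7, 3, 1, 0, 2, 4, 6, 5] 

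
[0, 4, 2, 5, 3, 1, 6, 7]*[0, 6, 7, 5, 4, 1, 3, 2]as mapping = [0→0, 1→4, 2→7, 3→1, 4→5, 5→6, 6→3, 7→2]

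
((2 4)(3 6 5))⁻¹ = (2 4)(3 5 6)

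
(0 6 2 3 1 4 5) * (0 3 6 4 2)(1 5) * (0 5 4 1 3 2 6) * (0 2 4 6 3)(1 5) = (0 5 4)(1 3 6)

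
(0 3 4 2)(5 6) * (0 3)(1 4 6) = (1 4 2 3 6 5)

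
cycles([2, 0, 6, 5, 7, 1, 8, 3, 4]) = (0 2 6 8 4 7 3 5 1)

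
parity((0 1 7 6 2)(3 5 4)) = even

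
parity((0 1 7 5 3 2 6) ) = even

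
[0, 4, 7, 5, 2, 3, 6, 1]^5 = [0, 4, 7, 5, 2, 3, 6, 1]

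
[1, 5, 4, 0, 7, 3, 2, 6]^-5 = [3, 0, 6, 5, 2, 1, 7, 4]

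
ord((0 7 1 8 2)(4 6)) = 10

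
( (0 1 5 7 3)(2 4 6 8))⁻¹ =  (0 3 7 5 1)(2 8 6 4)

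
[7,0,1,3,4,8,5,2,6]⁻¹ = [1,2,7,3,4,6,8,0,5]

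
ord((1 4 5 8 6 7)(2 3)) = 6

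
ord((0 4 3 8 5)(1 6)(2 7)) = 10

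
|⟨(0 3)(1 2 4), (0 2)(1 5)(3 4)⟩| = 72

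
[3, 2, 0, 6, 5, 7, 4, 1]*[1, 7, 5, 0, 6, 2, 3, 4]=[0, 5, 1, 3, 2, 4, 6, 7]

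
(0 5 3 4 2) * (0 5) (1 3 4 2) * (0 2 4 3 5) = (0 2) (1 5 3 4) 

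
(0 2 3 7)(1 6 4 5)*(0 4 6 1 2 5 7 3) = (0 5 2)(4 7)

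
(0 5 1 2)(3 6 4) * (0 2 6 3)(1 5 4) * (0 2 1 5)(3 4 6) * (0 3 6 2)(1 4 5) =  (0 2 4)(1 6)(3 5)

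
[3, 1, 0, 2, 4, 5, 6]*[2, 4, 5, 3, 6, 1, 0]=[3, 4, 2, 5, 6, 1, 0]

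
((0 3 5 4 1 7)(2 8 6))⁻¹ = (0 7 1 4 5 3)(2 6 8)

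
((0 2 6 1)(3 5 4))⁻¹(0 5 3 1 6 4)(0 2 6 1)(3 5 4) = (0 1 3 2 4 5)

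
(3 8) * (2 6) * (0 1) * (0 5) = (0 1 5)(2 6)(3 8)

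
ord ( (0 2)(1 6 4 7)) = 4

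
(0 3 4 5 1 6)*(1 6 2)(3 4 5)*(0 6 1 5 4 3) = (0 3 4)(1 2 5)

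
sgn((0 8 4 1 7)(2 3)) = -1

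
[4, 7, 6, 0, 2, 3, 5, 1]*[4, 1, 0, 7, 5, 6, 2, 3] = [5, 3, 2, 4, 0, 7, 6, 1]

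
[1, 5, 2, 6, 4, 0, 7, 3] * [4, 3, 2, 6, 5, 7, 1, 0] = [3, 7, 2, 1, 5, 4, 0, 6]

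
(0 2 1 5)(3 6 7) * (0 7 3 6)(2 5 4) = (0 5 7 6 3)(1 4 2)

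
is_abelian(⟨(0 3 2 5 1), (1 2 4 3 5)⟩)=no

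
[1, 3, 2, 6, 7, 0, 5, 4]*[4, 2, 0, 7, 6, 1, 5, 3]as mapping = [0→2, 1→7, 2→0, 3→5, 4→3, 5→4, 6→1, 7→6]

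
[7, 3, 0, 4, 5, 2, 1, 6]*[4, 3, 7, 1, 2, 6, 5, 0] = [0, 1, 4, 2, 6, 7, 3, 5]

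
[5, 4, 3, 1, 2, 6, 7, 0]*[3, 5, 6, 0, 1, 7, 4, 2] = [7, 1, 0, 5, 6, 4, 2, 3]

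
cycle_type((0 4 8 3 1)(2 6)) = 2.5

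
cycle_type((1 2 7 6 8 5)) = 6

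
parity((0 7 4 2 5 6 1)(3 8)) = odd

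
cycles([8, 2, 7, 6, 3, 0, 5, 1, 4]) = (0 8 4 3 6 5)(1 2 7)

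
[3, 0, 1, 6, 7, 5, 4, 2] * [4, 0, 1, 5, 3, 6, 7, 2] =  [5, 4, 0, 7, 2, 6, 3, 1]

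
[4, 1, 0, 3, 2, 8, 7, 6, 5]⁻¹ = [2, 1, 4, 3, 0, 8, 7, 6, 5]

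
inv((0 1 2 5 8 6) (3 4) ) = (0 6 8 5 2 1) (3 4) 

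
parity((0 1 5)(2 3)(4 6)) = even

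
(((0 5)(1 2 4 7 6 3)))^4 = (1 6 4)(2 3 7)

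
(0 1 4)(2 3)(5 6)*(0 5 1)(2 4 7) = (1 7 2 3 4 5 6)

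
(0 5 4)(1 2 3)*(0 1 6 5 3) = (0 3 6 5 4 1 2)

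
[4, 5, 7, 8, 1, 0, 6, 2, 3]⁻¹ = [5, 4, 7, 8, 0, 1, 6, 2, 3]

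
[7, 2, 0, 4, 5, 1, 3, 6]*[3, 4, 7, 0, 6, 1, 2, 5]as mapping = [0→5, 1→7, 2→3, 3→6, 4→1, 5→4, 6→0, 7→2]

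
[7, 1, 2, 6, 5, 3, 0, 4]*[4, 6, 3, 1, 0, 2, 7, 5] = [5, 6, 3, 7, 2, 1, 4, 0]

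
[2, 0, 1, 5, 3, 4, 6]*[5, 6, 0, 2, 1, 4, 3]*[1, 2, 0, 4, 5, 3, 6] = [1, 3, 6, 5, 0, 2, 4]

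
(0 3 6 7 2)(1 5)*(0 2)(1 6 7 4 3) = (0 1 5 6 4 3 7)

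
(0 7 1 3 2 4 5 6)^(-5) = (0 3 5 7 2 6 1 4)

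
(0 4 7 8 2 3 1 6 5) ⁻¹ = (0 5 6 1 3 2 8 7 4) 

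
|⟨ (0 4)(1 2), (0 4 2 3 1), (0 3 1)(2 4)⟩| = 120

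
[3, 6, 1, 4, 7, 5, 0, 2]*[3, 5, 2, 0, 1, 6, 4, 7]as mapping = [0→0, 1→4, 2→5, 3→1, 4→7, 5→6, 6→3, 7→2]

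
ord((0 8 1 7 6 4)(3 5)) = 6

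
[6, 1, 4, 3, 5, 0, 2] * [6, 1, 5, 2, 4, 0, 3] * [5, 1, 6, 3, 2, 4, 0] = [3, 1, 2, 6, 5, 0, 4]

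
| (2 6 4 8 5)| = 5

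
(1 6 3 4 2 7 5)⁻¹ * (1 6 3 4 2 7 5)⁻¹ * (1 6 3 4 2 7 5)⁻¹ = (1 2 6 7 3 5 4)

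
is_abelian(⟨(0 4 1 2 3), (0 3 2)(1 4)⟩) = no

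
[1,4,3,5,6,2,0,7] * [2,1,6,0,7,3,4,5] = [1,7,0,3,4,6,2,5]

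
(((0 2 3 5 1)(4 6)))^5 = (4 6)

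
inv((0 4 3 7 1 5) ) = (0 5 1 7 3 4) 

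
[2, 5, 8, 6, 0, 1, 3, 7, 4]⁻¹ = [4, 5, 0, 6, 8, 1, 3, 7, 2]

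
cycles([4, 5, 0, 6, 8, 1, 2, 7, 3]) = (0 4 8 3 6 2)(1 5)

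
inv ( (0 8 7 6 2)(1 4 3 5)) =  (0 2 6 7 8)(1 5 3 4)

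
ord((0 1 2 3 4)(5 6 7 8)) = 20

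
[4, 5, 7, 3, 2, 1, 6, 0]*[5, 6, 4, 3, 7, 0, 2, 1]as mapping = [0→7, 1→0, 2→1, 3→3, 4→4, 5→6, 6→2, 7→5]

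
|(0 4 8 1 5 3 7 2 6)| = 9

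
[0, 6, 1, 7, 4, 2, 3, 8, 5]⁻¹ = [0, 2, 5, 6, 4, 8, 1, 3, 7]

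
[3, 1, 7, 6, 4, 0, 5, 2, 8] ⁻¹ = [5, 1, 7, 0, 4, 6, 3, 2, 8] 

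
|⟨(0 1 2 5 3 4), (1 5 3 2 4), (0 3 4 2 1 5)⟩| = 720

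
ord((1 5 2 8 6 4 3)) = 7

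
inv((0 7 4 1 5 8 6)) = (0 6 8 5 1 4 7)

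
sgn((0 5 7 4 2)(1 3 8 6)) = -1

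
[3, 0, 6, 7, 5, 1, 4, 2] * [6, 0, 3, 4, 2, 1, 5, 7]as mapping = [0→4, 1→6, 2→5, 3→7, 4→1, 5→0, 6→2, 7→3]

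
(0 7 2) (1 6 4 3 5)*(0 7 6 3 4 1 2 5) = (0 6 1 3) (2 7 5) 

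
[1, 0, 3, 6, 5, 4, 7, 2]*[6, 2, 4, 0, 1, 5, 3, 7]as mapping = [0→2, 1→6, 2→0, 3→3, 4→5, 5→1, 6→7, 7→4]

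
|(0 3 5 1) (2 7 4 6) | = 4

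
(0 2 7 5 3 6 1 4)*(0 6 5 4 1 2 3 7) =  (0 3 5 7 4 6 2) 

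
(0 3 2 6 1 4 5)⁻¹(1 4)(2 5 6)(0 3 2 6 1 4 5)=(0 1 6)(4 5)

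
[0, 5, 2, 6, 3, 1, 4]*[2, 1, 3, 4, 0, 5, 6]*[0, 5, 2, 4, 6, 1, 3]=[2, 1, 4, 3, 6, 5, 0]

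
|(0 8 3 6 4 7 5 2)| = 8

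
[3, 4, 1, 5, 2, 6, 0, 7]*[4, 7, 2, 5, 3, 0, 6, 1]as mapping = [0→5, 1→3, 2→7, 3→0, 4→2, 5→6, 6→4, 7→1]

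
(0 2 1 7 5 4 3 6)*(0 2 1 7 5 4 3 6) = (0 1 5 3)(2 7 4 6)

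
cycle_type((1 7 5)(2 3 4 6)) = 3.4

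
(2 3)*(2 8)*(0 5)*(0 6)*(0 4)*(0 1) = (0 5 6 4 1)(2 3 8)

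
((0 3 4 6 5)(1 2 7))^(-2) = (0 6 3 5 4)(1 2 7)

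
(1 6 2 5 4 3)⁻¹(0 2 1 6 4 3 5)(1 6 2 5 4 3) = (0 5 6 2 3 1 4)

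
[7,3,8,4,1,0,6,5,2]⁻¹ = [5,4,8,1,3,7,6,0,2]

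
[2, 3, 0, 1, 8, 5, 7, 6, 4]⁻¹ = [2, 3, 0, 1, 8, 5, 7, 6, 4]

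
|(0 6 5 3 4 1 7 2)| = 8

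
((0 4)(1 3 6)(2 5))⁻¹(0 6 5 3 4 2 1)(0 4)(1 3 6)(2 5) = (0 5 3 4 1 2 6)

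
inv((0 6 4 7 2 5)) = (0 5 2 7 4 6)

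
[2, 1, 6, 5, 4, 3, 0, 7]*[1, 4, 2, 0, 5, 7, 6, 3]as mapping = [0→2, 1→4, 2→6, 3→7, 4→5, 5→0, 6→1, 7→3]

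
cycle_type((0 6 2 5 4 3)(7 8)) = 2.6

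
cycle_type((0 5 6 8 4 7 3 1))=8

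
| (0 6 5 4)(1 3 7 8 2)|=20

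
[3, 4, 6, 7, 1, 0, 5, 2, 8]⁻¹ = [5, 4, 7, 0, 1, 6, 2, 3, 8]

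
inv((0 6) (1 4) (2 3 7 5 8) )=(0 6) (1 4) (2 8 5 7 3) 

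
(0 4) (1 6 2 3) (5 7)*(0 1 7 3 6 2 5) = (0 4 1 2 6 5 3 7) 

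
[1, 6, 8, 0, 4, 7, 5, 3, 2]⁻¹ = [3, 0, 8, 7, 4, 6, 1, 5, 2]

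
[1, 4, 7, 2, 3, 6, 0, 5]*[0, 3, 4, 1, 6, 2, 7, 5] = [3, 6, 5, 4, 1, 7, 0, 2] 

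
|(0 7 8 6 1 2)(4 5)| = 6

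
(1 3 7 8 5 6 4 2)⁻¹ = (1 2 4 6 5 8 7 3)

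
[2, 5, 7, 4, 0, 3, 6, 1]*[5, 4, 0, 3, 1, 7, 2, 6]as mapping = [0→0, 1→7, 2→6, 3→1, 4→5, 5→3, 6→2, 7→4]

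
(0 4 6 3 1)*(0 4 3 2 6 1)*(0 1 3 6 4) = (0 6 2 4 3 1)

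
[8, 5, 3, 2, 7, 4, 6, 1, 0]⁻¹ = [8, 7, 3, 2, 5, 1, 6, 4, 0]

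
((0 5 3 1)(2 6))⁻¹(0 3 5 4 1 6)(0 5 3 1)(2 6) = (0 2 5 1 3 4)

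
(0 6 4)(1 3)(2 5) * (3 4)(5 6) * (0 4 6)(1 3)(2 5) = (0 2)(1 6)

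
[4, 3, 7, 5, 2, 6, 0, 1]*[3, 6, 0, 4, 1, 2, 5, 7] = [1, 4, 7, 2, 0, 5, 3, 6]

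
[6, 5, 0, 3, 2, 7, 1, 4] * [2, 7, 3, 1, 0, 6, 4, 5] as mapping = [0→4, 1→6, 2→2, 3→1, 4→3, 5→5, 6→7, 7→0] 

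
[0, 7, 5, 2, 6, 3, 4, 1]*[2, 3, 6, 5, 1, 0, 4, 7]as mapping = [0→2, 1→7, 2→0, 3→6, 4→4, 5→5, 6→1, 7→3]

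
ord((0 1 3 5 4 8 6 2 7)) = 9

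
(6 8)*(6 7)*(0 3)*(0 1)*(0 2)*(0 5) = (0 3 1 2 5)(6 8 7)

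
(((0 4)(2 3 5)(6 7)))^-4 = (2 5 3)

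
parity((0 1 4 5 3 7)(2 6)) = even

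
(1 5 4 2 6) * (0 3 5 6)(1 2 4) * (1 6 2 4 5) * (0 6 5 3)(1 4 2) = (2 6)(3 4)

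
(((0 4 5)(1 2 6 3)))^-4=(0 5 4)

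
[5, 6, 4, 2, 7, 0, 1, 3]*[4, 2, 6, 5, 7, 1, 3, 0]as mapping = [0→1, 1→3, 2→7, 3→6, 4→0, 5→4, 6→2, 7→5]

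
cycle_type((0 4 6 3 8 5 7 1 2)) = 9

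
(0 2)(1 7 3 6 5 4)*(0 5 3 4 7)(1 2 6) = (0 6 3 1)(2 5 7 4)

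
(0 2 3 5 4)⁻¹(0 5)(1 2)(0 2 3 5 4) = (1 3)(2 4)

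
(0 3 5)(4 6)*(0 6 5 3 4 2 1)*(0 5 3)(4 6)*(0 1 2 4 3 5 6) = (1 6 4 5 3)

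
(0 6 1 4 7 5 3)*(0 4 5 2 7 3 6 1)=(0 1 5 6)(2 7)(3 4)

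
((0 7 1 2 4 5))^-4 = (0 1 4)(2 5 7)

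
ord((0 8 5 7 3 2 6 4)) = 8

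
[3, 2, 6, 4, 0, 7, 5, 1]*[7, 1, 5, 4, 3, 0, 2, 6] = [4, 5, 2, 3, 7, 6, 0, 1]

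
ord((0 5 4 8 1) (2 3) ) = 10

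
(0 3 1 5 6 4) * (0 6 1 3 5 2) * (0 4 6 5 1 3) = (0 1 2 4 5 3)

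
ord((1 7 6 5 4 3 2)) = 7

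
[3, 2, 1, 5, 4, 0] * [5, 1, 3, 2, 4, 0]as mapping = [0→2, 1→3, 2→1, 3→0, 4→4, 5→5]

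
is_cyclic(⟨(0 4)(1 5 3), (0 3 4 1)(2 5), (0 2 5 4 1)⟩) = no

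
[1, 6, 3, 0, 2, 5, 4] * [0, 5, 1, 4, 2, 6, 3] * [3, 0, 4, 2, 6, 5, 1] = [5, 2, 6, 3, 0, 1, 4]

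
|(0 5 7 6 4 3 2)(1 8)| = 14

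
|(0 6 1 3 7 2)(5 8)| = 6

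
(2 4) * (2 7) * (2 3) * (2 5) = (2 4 7 3 5)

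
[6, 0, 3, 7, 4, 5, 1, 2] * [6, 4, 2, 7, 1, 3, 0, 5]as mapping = [0→0, 1→6, 2→7, 3→5, 4→1, 5→3, 6→4, 7→2]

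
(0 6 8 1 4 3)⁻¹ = (0 3 4 1 8 6)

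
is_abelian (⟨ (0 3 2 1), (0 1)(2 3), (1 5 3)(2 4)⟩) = no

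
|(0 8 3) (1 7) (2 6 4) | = 6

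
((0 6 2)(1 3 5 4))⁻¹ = (0 2 6)(1 4 5 3)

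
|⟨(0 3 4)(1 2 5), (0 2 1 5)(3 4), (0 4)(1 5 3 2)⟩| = 360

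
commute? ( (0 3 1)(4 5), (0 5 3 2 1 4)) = no: (0 3 1)(4 5) * (0 5 3 2 1 4) = (0 2 1 5)(3 4), (0 5 3 2 1 4) * (0 3 1)(4 5) = (0 4 3 2)(1 5)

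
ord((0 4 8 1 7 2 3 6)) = 8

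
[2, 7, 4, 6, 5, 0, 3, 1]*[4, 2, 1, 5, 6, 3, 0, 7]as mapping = [0→1, 1→7, 2→6, 3→0, 4→3, 5→4, 6→5, 7→2]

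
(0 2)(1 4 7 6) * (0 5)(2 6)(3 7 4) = (0 6 1 3 7 2 5)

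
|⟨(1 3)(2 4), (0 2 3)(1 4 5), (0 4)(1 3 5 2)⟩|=360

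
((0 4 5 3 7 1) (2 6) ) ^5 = (0 1 7 3 5 4) (2 6) 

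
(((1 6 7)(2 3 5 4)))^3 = (2 4 5 3)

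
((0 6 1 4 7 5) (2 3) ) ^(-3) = (0 4) (1 5) (2 3) (6 7) 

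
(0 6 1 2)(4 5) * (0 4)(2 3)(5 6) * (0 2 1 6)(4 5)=(0 4)(1 3)(2 5)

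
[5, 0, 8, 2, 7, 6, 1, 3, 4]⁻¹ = [1, 6, 3, 7, 8, 0, 5, 4, 2]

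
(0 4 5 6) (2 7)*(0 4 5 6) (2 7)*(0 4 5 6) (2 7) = (0 6 5 4) (2 7) 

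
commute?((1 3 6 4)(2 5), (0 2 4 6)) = no:(1 3 6 4)(2 5)*(0 2 4 6) = (0 2 5 4 1 3), (0 2 4 6)*(1 3 6 4)(2 5) = (0 5 2 1 3 6)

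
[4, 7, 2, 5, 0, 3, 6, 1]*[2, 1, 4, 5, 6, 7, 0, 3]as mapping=[0→6, 1→3, 2→4, 3→7, 4→2, 5→5, 6→0, 7→1]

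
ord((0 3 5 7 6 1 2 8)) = 8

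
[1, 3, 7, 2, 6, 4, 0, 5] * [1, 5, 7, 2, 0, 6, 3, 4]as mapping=[0→5, 1→2, 2→4, 3→7, 4→3, 5→0, 6→1, 7→6]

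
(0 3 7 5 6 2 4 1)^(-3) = (0 2 7 1 6 3 4 5)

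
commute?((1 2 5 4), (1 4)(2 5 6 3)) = no:(1 2 5 4)*(1 4)(2 5 6 3) = (1 5)(2 6 3), (1 4)(2 5 6 3)*(1 2 5 4) = (2 4)(3 5 6)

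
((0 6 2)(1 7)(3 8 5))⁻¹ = (0 2 6)(1 7)(3 5 8)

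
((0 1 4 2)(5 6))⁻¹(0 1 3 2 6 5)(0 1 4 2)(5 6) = (0 5 6 1 4 3)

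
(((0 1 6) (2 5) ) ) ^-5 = (0 1 6) (2 5) 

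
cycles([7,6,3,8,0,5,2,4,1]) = (0 7 4)(1 6 2 3 8)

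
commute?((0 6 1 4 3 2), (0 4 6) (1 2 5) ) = no:(0 6 1 4 3 2) * (0 4 6) (1 2 5) = (1 6 2 4 3 5), (0 4 6) (1 2 5) * (0 6 1 4 3 2) = (0 3 2 5 4 1) 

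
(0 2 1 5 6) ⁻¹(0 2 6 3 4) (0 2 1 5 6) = (0 3 4 2 1) 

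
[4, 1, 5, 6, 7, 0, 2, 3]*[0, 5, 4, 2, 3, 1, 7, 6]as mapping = [0→3, 1→5, 2→1, 3→7, 4→6, 5→0, 6→4, 7→2]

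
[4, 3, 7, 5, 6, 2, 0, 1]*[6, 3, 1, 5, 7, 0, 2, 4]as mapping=[0→7, 1→5, 2→4, 3→0, 4→2, 5→1, 6→6, 7→3]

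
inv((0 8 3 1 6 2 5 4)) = (0 4 5 2 6 1 3 8)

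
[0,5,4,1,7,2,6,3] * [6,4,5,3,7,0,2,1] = [6,0,7,4,1,5,2,3]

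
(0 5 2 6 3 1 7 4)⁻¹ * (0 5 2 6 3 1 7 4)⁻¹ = (0 7 3 2)(1 6 5 4)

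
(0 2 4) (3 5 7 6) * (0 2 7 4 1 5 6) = (0 7) (1 5 4 2) (3 6) 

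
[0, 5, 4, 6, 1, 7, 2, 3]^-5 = [0, 7, 1, 2, 5, 3, 4, 6]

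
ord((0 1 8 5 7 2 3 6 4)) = 9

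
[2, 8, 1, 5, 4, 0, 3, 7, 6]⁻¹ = [5, 2, 0, 6, 4, 3, 8, 7, 1]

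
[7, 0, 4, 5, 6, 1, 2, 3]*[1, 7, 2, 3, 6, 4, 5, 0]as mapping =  [0→0, 1→1, 2→6, 3→4, 4→5, 5→7, 6→2, 7→3]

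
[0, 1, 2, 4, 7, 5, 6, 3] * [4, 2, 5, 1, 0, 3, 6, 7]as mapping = [0→4, 1→2, 2→5, 3→0, 4→7, 5→3, 6→6, 7→1]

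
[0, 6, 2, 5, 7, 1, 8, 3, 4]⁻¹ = [0, 5, 2, 7, 8, 3, 1, 4, 6]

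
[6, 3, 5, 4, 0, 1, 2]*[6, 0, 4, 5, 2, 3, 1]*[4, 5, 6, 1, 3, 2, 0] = [5, 2, 1, 6, 0, 4, 3]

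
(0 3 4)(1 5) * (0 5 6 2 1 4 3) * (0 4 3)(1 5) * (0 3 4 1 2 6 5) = (0 1 5 4 2)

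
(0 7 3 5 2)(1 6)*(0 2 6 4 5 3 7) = (1 4 5 6)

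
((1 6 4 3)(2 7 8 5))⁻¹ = (1 3 4 6)(2 5 8 7)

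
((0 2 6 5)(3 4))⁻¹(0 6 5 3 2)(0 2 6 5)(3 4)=(0 4 6 2 5)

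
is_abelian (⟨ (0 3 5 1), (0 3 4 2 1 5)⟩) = no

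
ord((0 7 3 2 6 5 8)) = 7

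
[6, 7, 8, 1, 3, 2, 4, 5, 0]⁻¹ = [8, 3, 5, 4, 6, 7, 0, 1, 2]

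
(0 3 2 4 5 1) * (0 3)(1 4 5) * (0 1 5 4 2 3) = (0 1)(2 4 5)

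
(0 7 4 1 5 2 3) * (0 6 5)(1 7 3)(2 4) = (0 3 6 5 4 7 2 1)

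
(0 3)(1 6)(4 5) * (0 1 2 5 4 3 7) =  (0 7)(1 6 2 5 3)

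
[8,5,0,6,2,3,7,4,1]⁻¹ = [2,8,4,5,7,1,3,6,0]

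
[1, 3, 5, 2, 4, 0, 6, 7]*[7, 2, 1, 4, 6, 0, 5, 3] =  [2, 4, 0, 1, 6, 7, 5, 3]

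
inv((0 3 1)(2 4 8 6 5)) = (0 1 3)(2 5 6 8 4)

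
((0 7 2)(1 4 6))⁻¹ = (0 2 7)(1 6 4)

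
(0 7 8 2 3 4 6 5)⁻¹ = (0 5 6 4 3 2 8 7)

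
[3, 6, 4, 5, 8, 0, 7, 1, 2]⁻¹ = [5, 7, 8, 0, 2, 3, 1, 6, 4]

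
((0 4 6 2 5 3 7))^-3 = (0 5 4 3 6 7 2)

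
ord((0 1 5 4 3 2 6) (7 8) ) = 14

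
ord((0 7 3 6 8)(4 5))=10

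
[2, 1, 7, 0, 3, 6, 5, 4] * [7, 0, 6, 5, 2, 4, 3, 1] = [6, 0, 1, 7, 5, 3, 4, 2]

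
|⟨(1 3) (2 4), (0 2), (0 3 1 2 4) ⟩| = 120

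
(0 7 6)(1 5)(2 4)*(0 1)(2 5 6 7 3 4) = (0 3 4 5)(1 6)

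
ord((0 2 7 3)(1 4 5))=12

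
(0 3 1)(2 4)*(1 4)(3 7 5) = (0 7 5 3 4 2 1)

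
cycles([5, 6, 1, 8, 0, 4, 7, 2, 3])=(0 5 4)(1 6 7 2)(3 8)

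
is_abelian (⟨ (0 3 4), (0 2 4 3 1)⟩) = no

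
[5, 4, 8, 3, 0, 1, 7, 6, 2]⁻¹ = [4, 5, 8, 3, 1, 0, 7, 6, 2]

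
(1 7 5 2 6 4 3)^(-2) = (1 4 2 7 3 6 5)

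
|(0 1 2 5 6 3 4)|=7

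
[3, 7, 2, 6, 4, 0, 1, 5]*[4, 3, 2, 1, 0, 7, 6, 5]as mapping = [0→1, 1→5, 2→2, 3→6, 4→0, 5→4, 6→3, 7→7]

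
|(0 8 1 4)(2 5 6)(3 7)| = 12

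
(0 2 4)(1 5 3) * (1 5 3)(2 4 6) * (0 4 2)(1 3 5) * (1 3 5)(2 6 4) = (0 6)(2 4)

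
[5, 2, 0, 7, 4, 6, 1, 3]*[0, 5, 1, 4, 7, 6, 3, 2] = [6, 1, 0, 2, 7, 3, 5, 4]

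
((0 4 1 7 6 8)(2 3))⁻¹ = (0 8 6 7 1 4)(2 3)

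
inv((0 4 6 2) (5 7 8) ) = (0 2 6 4) (5 8 7) 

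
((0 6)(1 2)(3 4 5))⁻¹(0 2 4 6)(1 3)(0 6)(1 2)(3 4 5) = (0 6 1 5)(2 4)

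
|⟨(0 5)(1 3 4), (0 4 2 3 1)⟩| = 720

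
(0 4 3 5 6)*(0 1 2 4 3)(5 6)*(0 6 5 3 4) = (0 4 6 1 2)(3 5)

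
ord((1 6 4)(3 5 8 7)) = 12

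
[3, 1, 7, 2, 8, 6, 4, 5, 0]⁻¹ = [8, 1, 3, 0, 6, 7, 5, 2, 4]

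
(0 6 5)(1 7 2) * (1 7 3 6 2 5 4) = (0 2 7 5)(1 3 6 4)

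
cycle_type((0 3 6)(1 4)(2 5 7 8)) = 2.3.4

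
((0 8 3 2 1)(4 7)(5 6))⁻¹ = (0 1 2 3 8)(4 7)(5 6)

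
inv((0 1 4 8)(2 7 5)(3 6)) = (0 8 4 1)(2 5 7)(3 6)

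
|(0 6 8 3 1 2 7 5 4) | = 9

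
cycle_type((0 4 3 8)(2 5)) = 2.4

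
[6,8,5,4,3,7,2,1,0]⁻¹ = [8,7,6,4,3,2,0,5,1]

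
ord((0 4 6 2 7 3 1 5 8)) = 9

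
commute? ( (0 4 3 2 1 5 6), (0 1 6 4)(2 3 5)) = no: (0 4 3 2 1 5 6)*(0 1 6 4)(2 3 5) = (1 2 6)(4 5), (0 1 6 4)(2 3 5)*(0 4 3 2 1 5 6) = (0 5 1)(3 6)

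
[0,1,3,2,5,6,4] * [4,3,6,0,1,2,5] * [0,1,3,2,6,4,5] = [6,2,0,5,3,4,1]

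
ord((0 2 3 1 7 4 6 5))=8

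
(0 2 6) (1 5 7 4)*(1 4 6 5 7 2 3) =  (0 3 1 7 6) (2 5) 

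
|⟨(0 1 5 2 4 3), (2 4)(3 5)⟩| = 720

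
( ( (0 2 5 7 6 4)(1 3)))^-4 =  (0 5 6)(2 7 4)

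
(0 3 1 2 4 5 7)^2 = (0 1 4 7 3 2 5)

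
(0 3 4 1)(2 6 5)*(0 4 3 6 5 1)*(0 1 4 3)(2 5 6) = (0 2 6 4 1 3)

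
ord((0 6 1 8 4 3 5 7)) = 8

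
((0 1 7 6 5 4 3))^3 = (0 6 3 7 4 1 5)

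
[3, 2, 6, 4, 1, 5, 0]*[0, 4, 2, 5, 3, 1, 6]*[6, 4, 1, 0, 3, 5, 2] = [5, 1, 2, 0, 3, 4, 6]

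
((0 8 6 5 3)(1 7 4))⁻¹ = (0 3 5 6 8)(1 4 7)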